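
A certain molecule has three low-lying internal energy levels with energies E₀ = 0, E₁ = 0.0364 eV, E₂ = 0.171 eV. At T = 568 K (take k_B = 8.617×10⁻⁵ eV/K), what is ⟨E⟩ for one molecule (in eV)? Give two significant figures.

k_BT = 8.617×10⁻⁵ × 568 K = 0.04894 eV.
Eᵢ/kT = 0, 0.7438, 3.494.
Z = Σ e^(−Eᵢ/kT) = e^(−0) + e^(−0.7438) + e^(−3.494) = 1.000 + 0.4753 + 0.03038 = 1.506.
⟨E⟩ = Σ Eᵢ e^(−Eᵢ/kT) / Z = (0·1.000 + 0.0364·0.4753 + 0.171·0.03038) / 1.506 = 0.015 eV.

0.015 eV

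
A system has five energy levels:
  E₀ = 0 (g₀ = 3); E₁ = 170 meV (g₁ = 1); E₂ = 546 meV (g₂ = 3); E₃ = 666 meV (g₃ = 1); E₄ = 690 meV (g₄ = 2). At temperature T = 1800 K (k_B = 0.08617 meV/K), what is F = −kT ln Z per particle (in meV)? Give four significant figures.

k_BT = 0.08617 × 1800 K = 155.106 meV.
Eᵢ/kT = 0, 1.09602, 3.52017, 4.29384, 4.44857.
Z = Σ gᵢe^(−Eᵢ/kT) = 3·e^(−0) + 1·e^(−1.09602) + 3·e^(−3.52017) + 1·e^(−4.29384) + 2·e^(−4.44857) = 3.00000 + 0.334199 + 0.0887832 + 0.0136524 + 0.0233906 = 3.46003.
F = −kT ln Z = −155.106 × ln(3.46003) = −155.106 × 1.24128 = -192.5 meV.

-192.5 meV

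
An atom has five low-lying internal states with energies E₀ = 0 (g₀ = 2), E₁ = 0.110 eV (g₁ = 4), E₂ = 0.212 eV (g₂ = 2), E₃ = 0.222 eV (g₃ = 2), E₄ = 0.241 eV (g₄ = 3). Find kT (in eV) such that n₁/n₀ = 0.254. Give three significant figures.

0.0533 eV

n₁/n₀ = (g₁/g₀) exp[−(E₁−E₀)/kT] = 0.254.
⇒ (E₁−E₀)/kT = ln((4/2)/0.254) = ln(7.8740) = 2.0636.
kT = 0.110 eV / 2.0636 = 0.0533 eV.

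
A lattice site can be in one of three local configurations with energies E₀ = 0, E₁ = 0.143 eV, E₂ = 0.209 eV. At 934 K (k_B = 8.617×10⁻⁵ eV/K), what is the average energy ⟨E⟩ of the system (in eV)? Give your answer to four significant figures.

0.03197 eV

k_BT = 8.617×10⁻⁵ × 934 K = 0.0804828 eV.
Eᵢ/kT = 0, 1.77678, 2.59683.
Z = Σ e^(−Eᵢ/kT) = e^(−0) + e^(−1.77678) + e^(−2.59683) = 1.00000 + 0.169182 + 0.0745094 = 1.24369.
⟨E⟩ = Σ Eᵢ e^(−Eᵢ/kT) / Z = (0·1.00000 + 0.143·0.169182 + 0.209·0.0745094) / 1.24369 = 0.03197 eV.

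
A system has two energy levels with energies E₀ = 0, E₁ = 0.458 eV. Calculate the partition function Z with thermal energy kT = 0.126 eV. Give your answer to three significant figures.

Eᵢ/kT = 0, 3.6349.
Z = Σ e^(−Eᵢ/kT) = e^(−0) + e^(−3.6349) = 1.0000 + 0.026387 = 1.0264.

Z = 1.03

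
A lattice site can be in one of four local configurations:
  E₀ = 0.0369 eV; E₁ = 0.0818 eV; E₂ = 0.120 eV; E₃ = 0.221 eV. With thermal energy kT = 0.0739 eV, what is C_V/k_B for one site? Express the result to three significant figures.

0.363

Eᵢ/kT = 0.49932, 1.1069, 1.6238, 2.9905.
Z = Σ e^(−Eᵢ/kT) = e^(−0.49932) + e^(−1.1069) + e^(−1.6238) + e^(−2.9905) = 0.60694 + 0.33058 + 0.19715 + 0.050262 = 1.1849.
⟨E⟩ = 0.071064 eV, ⟨E²⟩ = 0.0070320 eV².
C_V/k_B = (⟨E²⟩ − ⟨E⟩²)/(kT)² = (0.0070320 − 0.0050501)/0.0054612 = 0.363.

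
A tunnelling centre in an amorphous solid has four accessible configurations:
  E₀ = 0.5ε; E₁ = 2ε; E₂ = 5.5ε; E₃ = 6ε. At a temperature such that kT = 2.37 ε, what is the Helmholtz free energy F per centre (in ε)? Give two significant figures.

-0.83 ε

Eᵢ/kT = 0.2110, 0.8439, 2.321, 2.532.
Z = Σ e^(−Eᵢ/kT) = e^(−0.2110) + e^(−0.8439) + e^(−2.321) + e^(−2.532) = 0.8098 + 0.4300 + 0.09818 + 0.07950 = 1.417.
F = −kT ln Z = −2.37 × ln(1.417) = −2.37 × 0.3485 = -0.83 ε.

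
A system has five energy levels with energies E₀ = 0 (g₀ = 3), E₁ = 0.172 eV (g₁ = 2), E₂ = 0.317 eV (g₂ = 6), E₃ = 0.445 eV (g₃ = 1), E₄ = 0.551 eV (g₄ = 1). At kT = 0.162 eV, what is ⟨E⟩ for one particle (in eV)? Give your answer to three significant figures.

Eᵢ/kT = 0, 1.0617, 1.9568, 2.7469, 3.4012.
Z = Σ gᵢe^(−Eᵢ/kT) = 3·e^(−0) + 2·e^(−1.0617) + 6·e^(−1.9568) + 1·e^(−2.7469) + 1·e^(−3.4012) = 3.0000 + 0.69173 + 0.84786 + 0.064126 + 0.033333 = 4.6370.
⟨E⟩ = Σ Eᵢ gᵢe^(−Eᵢ/kT) / Z = (0·3.0000 + 0.172·0.69173 + 0.317·0.84786 + 0.445·0.064126 + 0.551·0.033333) / 4.6370 = 0.0937 eV.

0.0937 eV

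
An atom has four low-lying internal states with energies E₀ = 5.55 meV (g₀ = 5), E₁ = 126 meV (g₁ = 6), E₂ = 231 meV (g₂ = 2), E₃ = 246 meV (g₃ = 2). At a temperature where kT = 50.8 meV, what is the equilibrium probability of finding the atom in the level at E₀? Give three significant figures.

Eᵢ/kT = 0.10925, 2.4803, 4.5472, 4.8425.
Z = Σ gᵢe^(−Eᵢ/kT) = 5·e^(−0.10925) + 6·e^(−2.4803) + 2·e^(−4.5472) + 2·e^(−4.8425) = 4.4825 + 0.50231 + 0.021194 + 0.015775 = 5.0218.
P₀ = g₀ e^(−E₀/kT) / Z = 4.4825/5.0218 = 0.893.

0.893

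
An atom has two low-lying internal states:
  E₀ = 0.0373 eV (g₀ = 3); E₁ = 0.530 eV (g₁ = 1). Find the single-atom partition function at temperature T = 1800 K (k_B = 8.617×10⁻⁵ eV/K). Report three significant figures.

Z = 2.39

k_BT = 8.617×10⁻⁵ × 1800 K = 0.15511 eV.
Eᵢ/kT = 0.24047, 3.4169.
Z = Σ gᵢe^(−Eᵢ/kT) = 3·e^(−0.24047) + 1·e^(−3.4169) = 2.3588 + 0.032814 = 2.3916.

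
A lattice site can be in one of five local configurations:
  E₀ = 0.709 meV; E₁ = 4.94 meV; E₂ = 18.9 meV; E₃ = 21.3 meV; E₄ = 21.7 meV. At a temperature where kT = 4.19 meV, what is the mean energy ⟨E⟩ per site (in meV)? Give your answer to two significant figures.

Eᵢ/kT = 0.1692, 1.179, 4.511, 5.084, 5.179.
Z = Σ e^(−Eᵢ/kT) = e^(−0.1692) + e^(−1.179) + e^(−4.511) + e^(−5.084) + e^(−5.179) = 0.8443 + 0.3076 + 0.01099 + 0.006195 + 0.005634 = 1.175.
⟨E⟩ = Σ Eᵢ e^(−Eᵢ/kT) / Z = (0.709·0.8443 + 4.94·0.3076 + 18.9·0.01099 + 21.3·0.006195 + 21.7·0.005634) / 1.175 = 2.2 meV.

2.2 meV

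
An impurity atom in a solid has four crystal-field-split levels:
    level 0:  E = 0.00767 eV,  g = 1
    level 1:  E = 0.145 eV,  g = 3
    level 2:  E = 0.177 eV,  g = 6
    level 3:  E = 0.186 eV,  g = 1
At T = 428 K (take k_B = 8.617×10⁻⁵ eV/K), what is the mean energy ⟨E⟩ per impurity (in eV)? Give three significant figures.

0.0267 eV

k_BT = 8.617×10⁻⁵ × 428 K = 0.036881 eV.
Eᵢ/kT = 0.20797, 3.9316, 4.7992, 5.0432.
Z = Σ gᵢe^(−Eᵢ/kT) = 1·e^(−0.20797) + 3·e^(−3.9316) + 6·e^(−4.7992) + 1·e^(−5.0432) = 0.81223 + 0.058837 + 0.049418 + 0.0064531 = 0.92694.
⟨E⟩ = Σ Eᵢ gᵢe^(−Eᵢ/kT) / Z = (0.00767·0.81223 + 0.145·0.058837 + 0.177·0.049418 + 0.186·0.0064531) / 0.92694 = 0.0267 eV.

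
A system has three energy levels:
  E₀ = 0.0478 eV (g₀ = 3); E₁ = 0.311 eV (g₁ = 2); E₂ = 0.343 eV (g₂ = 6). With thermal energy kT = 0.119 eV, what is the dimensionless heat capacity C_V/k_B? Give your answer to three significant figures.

Eᵢ/kT = 0.40168, 2.6134, 2.8824.
Z = Σ gᵢe^(−Eᵢ/kT) = 3·e^(−0.40168) + 2·e^(−2.6134) + 6·e^(−2.8824) = 2.0076 + 0.14657 + 0.33600 = 2.4902.
⟨E⟩ = 0.10312 eV, ⟨E²⟩ = 0.023409 eV².
C_V/k_B = (⟨E²⟩ − ⟨E⟩²)/(kT)² = (0.023409 − 0.010634)/0.014161 = 0.902.

0.902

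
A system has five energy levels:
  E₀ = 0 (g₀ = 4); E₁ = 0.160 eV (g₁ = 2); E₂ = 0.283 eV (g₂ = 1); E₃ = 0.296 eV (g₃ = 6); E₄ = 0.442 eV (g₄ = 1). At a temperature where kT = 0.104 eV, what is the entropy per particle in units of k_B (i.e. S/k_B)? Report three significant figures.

1.97

Eᵢ/kT = 0, 1.5385, 2.7212, 2.8462, 4.2500.
Z = Σ gᵢe^(−Eᵢ/kT) = 4·e^(−0) + 2·e^(−1.5385) + 1·e^(−2.7212) + 6·e^(−2.8462) + 1·e^(−4.2500) = 4.0000 + 0.42941 + 0.065796 + 0.34839 + 0.014264 = 4.8579.
⟨E⟩ = Σ EᵢPᵢ = 0.040502 eV.
S/k_B = ln Z + ⟨E⟩/kT = ln(4.8579) + 0.040502/0.104 = 1.5806 + 0.38944 = 1.97.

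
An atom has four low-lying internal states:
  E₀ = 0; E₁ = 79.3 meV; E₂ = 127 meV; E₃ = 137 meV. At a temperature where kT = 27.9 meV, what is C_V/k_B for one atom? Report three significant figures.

0.752

Eᵢ/kT = 0, 2.8423, 4.5520, 4.9104.
Z = Σ e^(−Eᵢ/kT) = e^(−0) + e^(−2.8423) + e^(−4.5520) + e^(−4.9104) = 1.0000 + 0.058291 + 0.010546 + 0.0073695 = 1.0762.
⟨E⟩ = 6.4778 meV, ⟨E²⟩ = 627.19 meV².
C_V/k_B = (⟨E²⟩ − ⟨E⟩²)/(kT)² = (627.19 − 41.962)/778.41 = 0.752.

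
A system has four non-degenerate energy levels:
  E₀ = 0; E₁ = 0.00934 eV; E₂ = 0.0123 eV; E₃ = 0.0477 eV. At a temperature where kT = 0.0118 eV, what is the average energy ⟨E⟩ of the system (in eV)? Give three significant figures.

Eᵢ/kT = 0, 0.79153, 1.0424, 4.0424.
Z = Σ e^(−Eᵢ/kT) = e^(−0) + e^(−0.79153) + e^(−1.0424) + e^(−4.0424) = 1.0000 + 0.45315 + 0.35261 + 0.017555 = 1.8233.
⟨E⟩ = Σ Eᵢ e^(−Eᵢ/kT) / Z = (0·1.0000 + 0.00934·0.45315 + 0.0123·0.35261 + 0.0477·0.017555) / 1.8233 = 0.00516 eV.

0.00516 eV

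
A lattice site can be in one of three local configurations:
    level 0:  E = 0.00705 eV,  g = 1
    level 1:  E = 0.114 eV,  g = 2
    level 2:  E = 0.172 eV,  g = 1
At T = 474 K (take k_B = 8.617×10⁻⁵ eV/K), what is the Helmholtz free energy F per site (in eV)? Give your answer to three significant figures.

k_BT = 8.617×10⁻⁵ × 474 K = 0.040845 eV.
Eᵢ/kT = 0.17260, 2.7910, 4.2110.
Z = Σ gᵢe^(−Eᵢ/kT) = 1·e^(−0.17260) + 2·e^(−2.7910) + 1·e^(−4.2110) = 0.84147 + 0.12272 + 0.014832 = 0.97902.
F = −kT ln Z = −0.040845 × ln(0.97902) = −0.040845 × -0.021203 = 0.000866 eV.

0.000866 eV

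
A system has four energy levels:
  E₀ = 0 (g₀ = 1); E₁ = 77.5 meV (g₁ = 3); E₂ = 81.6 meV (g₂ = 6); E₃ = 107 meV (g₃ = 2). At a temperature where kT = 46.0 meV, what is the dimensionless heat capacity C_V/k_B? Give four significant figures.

0.7755

Eᵢ/kT = 0, 1.68478, 1.77391, 2.32609.
Z = Σ gᵢe^(−Eᵢ/kT) = 1·e^(−0) + 3·e^(−1.68478) + 6·e^(−1.77391) + 2·e^(−2.32609) = 1.00000 + 0.556456 + 1.01801 + 0.195354 = 2.76982.
⟨E⟩ = 53.1074 meV, ⟨E²⟩ = 4461.41 meV².
C_V/k_B = (⟨E²⟩ − ⟨E⟩²)/(kT)² = (4461.41 − 2820.40)/2116.00 = 0.7755.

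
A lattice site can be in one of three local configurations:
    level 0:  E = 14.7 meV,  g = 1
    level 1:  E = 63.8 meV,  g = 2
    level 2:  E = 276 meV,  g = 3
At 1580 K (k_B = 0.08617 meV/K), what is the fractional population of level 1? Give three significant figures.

0.492

k_BT = 0.08617 × 1580 K = 136.15 meV.
Eᵢ/kT = 0.10797, 0.46860, 2.0272.
Z = Σ gᵢe^(−Eᵢ/kT) = 1·e^(−0.10797) + 2·e^(−0.46860) + 3·e^(−2.0272) = 0.89765 + 1.2518 + 0.39511 = 2.5446.
P₁ = g₁ e^(−E₁/kT) / Z = 1.2518/2.5446 = 0.492.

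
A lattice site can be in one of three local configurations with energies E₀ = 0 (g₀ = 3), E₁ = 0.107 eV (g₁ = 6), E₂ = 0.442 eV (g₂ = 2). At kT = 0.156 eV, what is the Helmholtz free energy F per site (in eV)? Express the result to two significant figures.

Eᵢ/kT = 0, 0.6859, 2.833.
Z = Σ gᵢe^(−Eᵢ/kT) = 3·e^(−0) + 6·e^(−0.6859) + 2·e^(−2.833) = 3.000 + 3.022 + 0.1177 = 6.140.
F = −kT ln Z = −0.156 × ln(6.140) = −0.156 × 1.815 = -0.28 eV.

-0.28 eV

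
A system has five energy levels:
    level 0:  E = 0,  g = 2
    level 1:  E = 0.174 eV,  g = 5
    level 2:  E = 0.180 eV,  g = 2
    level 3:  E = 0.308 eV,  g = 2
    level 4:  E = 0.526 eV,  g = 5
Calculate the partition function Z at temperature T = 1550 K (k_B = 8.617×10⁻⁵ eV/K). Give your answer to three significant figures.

k_BT = 8.617×10⁻⁵ × 1550 K = 0.13356 eV.
Eᵢ/kT = 0, 1.3028, 1.3477, 2.3061, 3.9383.
Z = Σ gᵢe^(−Eᵢ/kT) = 2·e^(−0) + 5·e^(−1.3028) + 2·e^(−1.3477) + 2·e^(−2.3061) + 5·e^(−3.9383) = 2.0000 + 1.3588 + 0.51967 + 0.19930 + 0.097407 = 4.1752.

Z = 4.18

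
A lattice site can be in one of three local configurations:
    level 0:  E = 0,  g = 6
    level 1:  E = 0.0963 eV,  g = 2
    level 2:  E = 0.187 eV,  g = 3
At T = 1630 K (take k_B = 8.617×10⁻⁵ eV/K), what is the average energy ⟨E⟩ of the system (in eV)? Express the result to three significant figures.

k_BT = 8.617×10⁻⁵ × 1630 K = 0.14046 eV.
Eᵢ/kT = 0, 0.68560, 1.3313.
Z = Σ gᵢe^(−Eᵢ/kT) = 6·e^(−0) + 2·e^(−0.68560) + 3·e^(−1.3313) = 6.0000 + 1.0076 + 0.79240 = 7.8000.
⟨E⟩ = Σ Eᵢ gᵢe^(−Eᵢ/kT) / Z = (0·6.0000 + 0.0963·1.0076 + 0.187·0.79240) / 7.8000 = 0.0314 eV.

0.0314 eV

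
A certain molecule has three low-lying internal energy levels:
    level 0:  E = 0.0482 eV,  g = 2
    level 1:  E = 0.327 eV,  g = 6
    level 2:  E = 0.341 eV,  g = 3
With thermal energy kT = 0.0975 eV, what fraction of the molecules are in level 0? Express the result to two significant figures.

0.80

Eᵢ/kT = 0.4944, 3.354, 3.497.
Z = Σ gᵢe^(−Eᵢ/kT) = 2·e^(−0.4944) + 6·e^(−3.354) + 3·e^(−3.497) = 1.220 + 0.2097 + 0.09086 = 1.521.
P₀ = g₀ e^(−E₀/kT) / Z = 1.220/1.521 = 0.80.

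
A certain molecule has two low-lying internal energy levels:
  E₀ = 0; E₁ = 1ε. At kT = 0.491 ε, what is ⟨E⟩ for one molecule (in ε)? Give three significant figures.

Eᵢ/kT = 0, 2.0367.
Z = Σ e^(−Eᵢ/kT) = e^(−0) + e^(−2.0367) = 1.0000 + 0.13046 = 1.1305.
⟨E⟩ = Σ Eᵢ e^(−Eᵢ/kT) / Z = (0·1.0000 + 1·0.13046) / 1.1305 = 0.115 ε.

0.115 ε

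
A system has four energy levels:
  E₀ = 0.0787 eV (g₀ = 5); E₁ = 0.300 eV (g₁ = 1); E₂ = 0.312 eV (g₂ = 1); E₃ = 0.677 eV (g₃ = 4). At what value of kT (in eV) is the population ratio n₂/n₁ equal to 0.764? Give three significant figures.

n₂/n₁ = (g₂/g₁) exp[−(E₂−E₁)/kT] = 0.764.
⇒ (E₂−E₁)/kT = ln((1/1)/0.764) = ln(1.3089) = 0.26919.
kT = 0.012 eV / 0.26919 = 0.0446 eV.

0.0446 eV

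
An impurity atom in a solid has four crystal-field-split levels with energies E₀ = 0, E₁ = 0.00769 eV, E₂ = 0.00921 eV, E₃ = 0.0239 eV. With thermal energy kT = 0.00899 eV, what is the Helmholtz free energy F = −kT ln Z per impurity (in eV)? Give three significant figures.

-0.00555 eV

Eᵢ/kT = 0, 0.85539, 1.0245, 2.6585.
Z = Σ e^(−Eᵢ/kT) = e^(−0) + e^(−0.85539) + e^(−1.0245) + e^(−2.6585) = 1.0000 + 0.42512 + 0.35898 + 0.070053 = 1.8542.
F = −kT ln Z = −0.00899 × ln(1.8542) = −0.00899 × 0.61745 = -0.00555 eV.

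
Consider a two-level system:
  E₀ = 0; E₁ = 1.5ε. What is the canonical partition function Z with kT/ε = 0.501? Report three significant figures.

Z = 1.05

Eᵢ/kT = 0, 2.9940.
Z = Σ e^(−Eᵢ/kT) = e^(−0) + e^(−2.9940) = 1.0000 + 0.050087 = 1.0501.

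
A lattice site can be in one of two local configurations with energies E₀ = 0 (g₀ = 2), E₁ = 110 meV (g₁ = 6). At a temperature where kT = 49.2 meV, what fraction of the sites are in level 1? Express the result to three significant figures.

Eᵢ/kT = 0, 2.2358.
Z = Σ gᵢe^(−Eᵢ/kT) = 2·e^(−0) + 6·e^(−2.2358) = 2.0000 + 0.64144 = 2.6414.
P₁ = g₁ e^(−E₁/kT) / Z = 0.64144/2.6414 = 0.243.

0.243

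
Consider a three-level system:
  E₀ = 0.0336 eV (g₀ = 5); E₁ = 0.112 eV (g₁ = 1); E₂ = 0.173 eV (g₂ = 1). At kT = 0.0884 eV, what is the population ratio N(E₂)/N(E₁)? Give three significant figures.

0.502

n₂/n₁ = (g₂/g₁) exp[−(E₂−E₁)/kT] = (1/1) × exp(−(0.061 eV)/(0.0884 eV)) = (1/1) × exp(-0.69005) = 0.502.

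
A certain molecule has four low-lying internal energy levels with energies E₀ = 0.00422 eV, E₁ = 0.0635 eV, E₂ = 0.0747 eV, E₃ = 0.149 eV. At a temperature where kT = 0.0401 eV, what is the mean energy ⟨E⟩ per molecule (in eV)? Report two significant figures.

0.025 eV

Eᵢ/kT = 0.1052, 1.584, 1.863, 3.716.
Z = Σ e^(−Eᵢ/kT) = e^(−0.1052) + e^(−1.584) + e^(−1.863) + e^(−3.716) = 0.9001 + 0.2052 + 0.1552 + 0.02433 = 1.285.
⟨E⟩ = Σ Eᵢ e^(−Eᵢ/kT) / Z = (0.00422·0.9001 + 0.0635·0.2052 + 0.0747·0.1552 + 0.149·0.02433) / 1.285 = 0.025 eV.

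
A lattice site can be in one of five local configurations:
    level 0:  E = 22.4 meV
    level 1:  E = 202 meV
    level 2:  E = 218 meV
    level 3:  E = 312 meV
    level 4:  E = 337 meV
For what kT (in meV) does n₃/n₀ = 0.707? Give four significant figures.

n₃/n₀ = exp[−(E₃−E₀)/kT] = 0.707.
⇒ (E₃−E₀)/kT = ln(1/0.707) = ln(1.41443) = 0.346727.
kT = 289.6 meV / 0.346727 = 835.2 meV.

835.2 meV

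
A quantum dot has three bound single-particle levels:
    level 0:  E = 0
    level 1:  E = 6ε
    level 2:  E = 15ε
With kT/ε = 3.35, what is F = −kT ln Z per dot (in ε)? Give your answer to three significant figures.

Eᵢ/kT = 0, 1.7910, 4.4776.
Z = Σ e^(−Eᵢ/kT) = e^(−0) + e^(−1.7910) + e^(−4.4776) = 1.0000 + 0.16679 + 0.011361 = 1.1782.
F = −kT ln Z = −3.35 × ln(1.1782) = −3.35 × 0.16399 = -0.549 ε.

-0.549 ε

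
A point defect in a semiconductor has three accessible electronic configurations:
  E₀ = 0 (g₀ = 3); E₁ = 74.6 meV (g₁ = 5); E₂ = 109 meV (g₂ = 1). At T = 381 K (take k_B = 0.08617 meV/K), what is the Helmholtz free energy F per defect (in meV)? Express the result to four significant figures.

k_BT = 0.08617 × 381 K = 32.8308 meV.
Eᵢ/kT = 0, 2.27226, 3.32005.
Z = Σ gᵢe^(−Eᵢ/kT) = 3·e^(−0) + 5·e^(−2.27226) + 1·e^(−3.32005) = 3.00000 + 0.515395 + 0.0361510 = 3.55155.
F = −kT ln Z = −32.8308 × ln(3.55155) = −32.8308 × 1.26738 = -41.61 meV.

-41.61 meV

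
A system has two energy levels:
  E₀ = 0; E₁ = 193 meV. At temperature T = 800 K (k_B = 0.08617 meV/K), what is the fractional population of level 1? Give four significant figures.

0.05734

k_BT = 0.08617 × 800 K = 68.9360 meV.
Eᵢ/kT = 0, 2.79970.
Z = Σ e^(−Eᵢ/kT) = e^(−0) + e^(−2.79970) = 1.00000 + 0.0608283 = 1.06083.
P₁ = e^(−E₁/kT) / Z = 0.0608283/1.06083 = 0.05734.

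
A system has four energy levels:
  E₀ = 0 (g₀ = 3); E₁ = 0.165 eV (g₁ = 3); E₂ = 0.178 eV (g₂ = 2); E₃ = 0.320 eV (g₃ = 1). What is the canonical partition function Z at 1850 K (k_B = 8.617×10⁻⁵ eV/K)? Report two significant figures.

k_BT = 8.617×10⁻⁵ × 1850 K = 0.1594 eV.
Eᵢ/kT = 0, 1.035, 1.117, 2.008.
Z = Σ gᵢe^(−Eᵢ/kT) = 3·e^(−0) + 3·e^(−1.035) + 2·e^(−1.117) + 1·e^(−2.008) = 3.000 + 1.066 + 0.6545 + 0.1343 = 4.855.

Z = 4.9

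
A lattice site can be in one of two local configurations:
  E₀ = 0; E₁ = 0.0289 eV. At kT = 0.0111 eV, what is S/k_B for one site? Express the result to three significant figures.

Eᵢ/kT = 0, 2.6036.
Z = Σ e^(−Eᵢ/kT) = e^(−0) + e^(−2.6036) = 1.0000 + 0.074007 = 1.0740.
⟨E⟩ = Σ EᵢPᵢ = 0.0019914 eV.
S/k_B = ln Z + ⟨E⟩/kT = ln(1.0740) + 0.0019914/0.0111 = 0.071390 + 0.17941 = 0.251.

0.251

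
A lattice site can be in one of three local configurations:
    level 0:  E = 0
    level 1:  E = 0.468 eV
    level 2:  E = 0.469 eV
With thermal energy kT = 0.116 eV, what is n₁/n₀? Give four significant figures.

n₁/n₀ = exp[−(E₁−E₀)/kT] = exp(−(0.468 eV)/(0.116 eV)) = exp(-4.03448) = 0.01769.

0.01769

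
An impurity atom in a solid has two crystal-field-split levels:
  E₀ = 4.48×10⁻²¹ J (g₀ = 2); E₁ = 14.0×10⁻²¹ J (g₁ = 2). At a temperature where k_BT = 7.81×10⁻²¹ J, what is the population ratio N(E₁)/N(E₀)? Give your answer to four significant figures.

n₁/n₀ = (g₁/g₀) exp[−(E₁−E₀)/kT] = (2/2) × exp(−(9.52 ×10⁻²¹ J)/(7.81 ×10⁻²¹ J)) = (2/2) × exp(-1.21895) = 0.2955.

0.2955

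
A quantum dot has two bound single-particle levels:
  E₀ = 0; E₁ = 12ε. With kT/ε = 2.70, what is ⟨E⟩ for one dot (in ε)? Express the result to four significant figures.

0.1393 ε

Eᵢ/kT = 0, 4.44444.
Z = Σ e^(−Eᵢ/kT) = e^(−0) + e^(−4.44444) = 1.00000 + 0.0117437 = 1.01174.
⟨E⟩ = Σ Eᵢ e^(−Eᵢ/kT) / Z = (0·1.00000 + 12·0.0117437) / 1.01174 = 0.1393 ε.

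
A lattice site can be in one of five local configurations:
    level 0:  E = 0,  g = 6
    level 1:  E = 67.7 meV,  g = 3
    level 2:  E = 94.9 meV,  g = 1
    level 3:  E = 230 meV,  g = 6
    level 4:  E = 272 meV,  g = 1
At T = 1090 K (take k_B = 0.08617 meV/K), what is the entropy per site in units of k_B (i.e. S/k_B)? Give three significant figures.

k_BT = 0.08617 × 1090 K = 93.925 meV.
Eᵢ/kT = 0, 0.72079, 1.0104, 2.4488, 2.8959.
Z = Σ gᵢe^(−Eᵢ/kT) = 6·e^(−0) + 3·e^(−0.72079) + 1·e^(−1.0104) + 6·e^(−2.4488) + 1·e^(−2.8959) = 6.0000 + 1.4591 + 0.36407 + 0.51838 + 0.055249 = 8.3968.
⟨E⟩ = Σ EᵢPᵢ = 31.868 meV.
S/k_B = ln Z + ⟨E⟩/kT = ln(8.3968) + 31.868/93.925 = 2.1279 + 0.33929 = 2.47.

2.47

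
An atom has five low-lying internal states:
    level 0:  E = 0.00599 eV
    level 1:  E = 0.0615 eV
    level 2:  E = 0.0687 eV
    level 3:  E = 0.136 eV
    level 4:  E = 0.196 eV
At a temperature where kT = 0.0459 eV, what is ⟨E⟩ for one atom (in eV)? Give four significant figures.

Eᵢ/kT = 0.130501, 1.33987, 1.49673, 2.96296, 4.27015.
Z = Σ e^(−Eᵢ/kT) = e^(−0.130501) + e^(−1.33987) + e^(−1.49673) + e^(−2.96296) + e^(−4.27015) = 0.877656 + 0.261880 + 0.223861 + 0.0516658 + 0.0139797 = 1.42904.
⟨E⟩ = Σ Eᵢ e^(−Eᵢ/kT) / Z = (0.00599·0.877656 + 0.0615·0.261880 + 0.0687·0.223861 + 0.136·0.0516658 + 0.196·0.0139797) / 1.42904 = 0.03255 eV.

0.03255 eV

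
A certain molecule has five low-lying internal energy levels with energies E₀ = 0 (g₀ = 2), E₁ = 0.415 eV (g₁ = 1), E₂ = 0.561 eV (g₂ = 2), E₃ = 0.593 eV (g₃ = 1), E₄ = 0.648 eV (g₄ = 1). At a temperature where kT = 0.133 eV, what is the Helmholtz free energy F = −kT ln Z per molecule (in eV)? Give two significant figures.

Eᵢ/kT = 0, 3.120, 4.218, 4.459, 4.872.
Z = Σ gᵢe^(−Eᵢ/kT) = 2·e^(−0) + 1·e^(−3.120) + 2·e^(−4.218) + 1·e^(−4.459) + 1·e^(−4.872) = 2.000 + 0.04416 + 0.02946 + 0.01157 + 0.007658 = 2.093.
F = −kT ln Z = −0.133 × ln(2.093) = −0.133 × 0.7386 = -0.098 eV.

-0.098 eV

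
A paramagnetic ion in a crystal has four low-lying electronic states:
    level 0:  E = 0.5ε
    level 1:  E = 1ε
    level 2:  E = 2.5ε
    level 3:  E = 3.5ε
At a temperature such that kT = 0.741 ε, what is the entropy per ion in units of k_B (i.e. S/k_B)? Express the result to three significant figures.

Eᵢ/kT = 0.67476, 1.3495, 3.3738, 4.7233.
Z = Σ e^(−Eᵢ/kT) = e^(−0.67476) + e^(−1.3495) + e^(−3.3738) + e^(−4.7233) = 0.50928 + 0.25937 + 0.034259 + 0.0088858 = 0.81179.
⟨E⟩ = Σ EᵢPᵢ = 0.77700 ε.
S/k_B = ln Z + ⟨E⟩/kT = ln(0.81179) + 0.77700/0.741 = -0.20851 + 1.0486 = 0.840.

0.840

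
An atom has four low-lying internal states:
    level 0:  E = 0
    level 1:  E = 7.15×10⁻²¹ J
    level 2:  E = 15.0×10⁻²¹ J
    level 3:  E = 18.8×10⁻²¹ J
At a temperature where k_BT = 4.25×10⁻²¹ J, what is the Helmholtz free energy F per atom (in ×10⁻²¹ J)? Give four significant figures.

Eᵢ/kT = 0, 1.68235, 3.52941, 4.42353.
Z = Σ e^(−Eᵢ/kT) = e^(−0) + e^(−1.68235) + e^(−3.52941) + e^(−4.42353) = 1.00000 + 0.185937 + 0.0293222 + 0.0119918 = 1.22725.
F = −kT ln Z = −4.25 × ln(1.22725) = −4.25 × 0.204776 = -0.8703 ×10⁻²¹ J.

-0.8703 ×10⁻²¹ J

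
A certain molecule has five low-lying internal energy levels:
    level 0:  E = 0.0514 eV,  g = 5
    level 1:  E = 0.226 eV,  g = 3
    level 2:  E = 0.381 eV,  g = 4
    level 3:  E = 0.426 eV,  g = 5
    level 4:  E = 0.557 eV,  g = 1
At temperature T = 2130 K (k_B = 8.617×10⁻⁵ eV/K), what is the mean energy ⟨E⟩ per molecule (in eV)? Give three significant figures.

0.144 eV

k_BT = 8.617×10⁻⁵ × 2130 K = 0.18354 eV.
Eᵢ/kT = 0.28005, 1.2313, 2.0758, 2.3210, 3.0348.
Z = Σ gᵢe^(−Eᵢ/kT) = 5·e^(−0.28005) + 3·e^(−1.2313) + 4·e^(−2.0758) + 5·e^(−2.3210) + 1·e^(−3.0348) = 3.7787 + 0.87574 + 0.50182 + 0.49088 + 0.048084 = 5.6952.
⟨E⟩ = Σ Eᵢ gᵢe^(−Eᵢ/kT) / Z = (0.0514·3.7787 + 0.226·0.87574 + 0.381·0.50182 + 0.426·0.49088 + 0.557·0.048084) / 5.6952 = 0.144 eV.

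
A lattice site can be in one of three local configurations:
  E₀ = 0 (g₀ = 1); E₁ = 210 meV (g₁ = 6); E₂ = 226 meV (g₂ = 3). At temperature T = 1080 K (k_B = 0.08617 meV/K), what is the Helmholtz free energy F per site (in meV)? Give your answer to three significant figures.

k_BT = 0.08617 × 1080 K = 93.064 meV.
Eᵢ/kT = 0, 2.2565, 2.4284.
Z = Σ gᵢe^(−Eᵢ/kT) = 1·e^(−0) + 6·e^(−2.2565) + 3·e^(−2.4284) = 1.0000 + 0.62830 + 0.26453 = 1.8928.
F = −kT ln Z = −93.064 × ln(1.8928) = −93.064 × 0.63806 = -59.4 meV.

-59.4 meV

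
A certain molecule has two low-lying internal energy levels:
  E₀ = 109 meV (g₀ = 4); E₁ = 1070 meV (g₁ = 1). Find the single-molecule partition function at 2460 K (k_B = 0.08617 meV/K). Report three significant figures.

k_BT = 0.08617 × 2460 K = 211.98 meV.
Eᵢ/kT = 0.51420, 5.0476.
Z = Σ gᵢe^(−Eᵢ/kT) = 4·e^(−0.51420) + 1·e^(−5.0476) = 2.3919 + 0.0064247 = 2.3983.

Z = 2.40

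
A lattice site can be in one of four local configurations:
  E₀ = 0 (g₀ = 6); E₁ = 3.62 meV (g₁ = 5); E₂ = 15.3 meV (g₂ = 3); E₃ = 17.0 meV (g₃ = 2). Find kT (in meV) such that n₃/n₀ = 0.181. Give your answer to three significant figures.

27.8 meV

n₃/n₀ = (g₃/g₀) exp[−(E₃−E₀)/kT] = 0.181.
⇒ (E₃−E₀)/kT = ln((2/6)/0.181) = ln(1.8416) = 0.61063.
kT = 17.0 meV / 0.61063 = 27.8 meV.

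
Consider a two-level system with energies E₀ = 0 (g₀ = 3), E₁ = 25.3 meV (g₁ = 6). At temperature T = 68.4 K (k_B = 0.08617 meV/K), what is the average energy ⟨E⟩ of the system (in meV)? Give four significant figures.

k_BT = 0.08617 × 68.4 K = 5.89403 meV.
Eᵢ/kT = 0, 4.29248.
Z = Σ gᵢe^(−Eᵢ/kT) = 3·e^(−0) + 6·e^(−4.29248) = 3.00000 + 0.0820259 = 3.08203.
⟨E⟩ = Σ Eᵢ gᵢe^(−Eᵢ/kT) / Z = (0·3.00000 + 25.3·0.0820259) / 3.08203 = 0.6733 meV.

0.6733 meV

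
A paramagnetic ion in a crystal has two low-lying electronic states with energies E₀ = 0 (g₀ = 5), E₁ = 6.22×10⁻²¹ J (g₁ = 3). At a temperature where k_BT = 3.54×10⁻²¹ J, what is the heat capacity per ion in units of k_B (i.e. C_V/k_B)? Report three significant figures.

Eᵢ/kT = 0, 1.7571.
Z = Σ gᵢe^(−Eᵢ/kT) = 5·e^(−0) + 3·e^(−1.7571) = 5.0000 + 0.51763 = 5.5176.
⟨E⟩ = 0.58353, ⟨E²⟩ = 3.6295.
C_V/k_B = (⟨E²⟩ − ⟨E⟩²)/(kT)² = (3.6295 − 0.34051)/12.532 = 0.262.

0.262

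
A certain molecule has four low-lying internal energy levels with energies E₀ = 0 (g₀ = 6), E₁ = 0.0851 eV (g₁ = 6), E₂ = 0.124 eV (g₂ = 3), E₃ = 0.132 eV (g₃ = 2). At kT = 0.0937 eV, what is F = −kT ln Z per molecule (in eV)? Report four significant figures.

Eᵢ/kT = 0, 0.908218, 1.32337, 1.40875.
Z = Σ gᵢe^(−Eᵢ/kT) = 6·e^(−0) + 6·e^(−0.908218) + 3·e^(−1.32337) + 2·e^(−1.40875) = 6.00000 + 2.41945 + 0.798710 + 0.488897 = 9.70706.
F = −kT ln Z = −0.0937 × ln(9.70706) = −0.0937 × 2.27285 = -0.2130 eV.

-0.2130 eV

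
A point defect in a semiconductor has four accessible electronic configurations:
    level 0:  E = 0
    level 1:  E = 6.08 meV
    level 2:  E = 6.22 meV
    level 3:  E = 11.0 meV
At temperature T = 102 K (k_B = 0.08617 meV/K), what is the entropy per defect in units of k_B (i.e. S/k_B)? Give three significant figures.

1.29

k_BT = 0.08617 × 102 K = 8.7893 meV.
Eᵢ/kT = 0, 0.69175, 0.70768, 1.2515.
Z = Σ e^(−Eᵢ/kT) = e^(−0) + e^(−0.69175) + e^(−0.70768) + e^(−1.2515) = 1.0000 + 0.50070 + 0.49279 + 0.28608 = 2.2796.
⟨E⟩ = Σ EᵢPᵢ = 4.0605 meV.
S/k_B = ln Z + ⟨E⟩/kT = ln(2.2796) + 4.0605/8.7893 = 0.82400 + 0.46198 = 1.29.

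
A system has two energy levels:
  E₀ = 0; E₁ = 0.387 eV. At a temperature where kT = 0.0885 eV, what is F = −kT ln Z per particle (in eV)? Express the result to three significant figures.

Eᵢ/kT = 0, 4.3729.
Z = Σ e^(−Eᵢ/kT) = e^(−0) + e^(−4.3729) = 1.0000 + 0.012615 = 1.0126.
F = −kT ln Z = −0.0885 × ln(1.0126) = −0.0885 × 0.012521 = -0.00111 eV.

-0.00111 eV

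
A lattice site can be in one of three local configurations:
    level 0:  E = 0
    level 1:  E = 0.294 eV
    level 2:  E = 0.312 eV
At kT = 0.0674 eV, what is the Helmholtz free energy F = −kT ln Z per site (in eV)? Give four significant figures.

-0.001501 eV

Eᵢ/kT = 0, 4.36202, 4.62908.
Z = Σ e^(−Eᵢ/kT) = e^(−0) + e^(−4.36202) + e^(−4.62908) = 1.00000 + 0.0127526 + 0.00976374 = 1.02252.
F = −kT ln Z = −0.0674 × ln(1.02252) = −0.0674 × 0.0222702 = -0.001501 eV.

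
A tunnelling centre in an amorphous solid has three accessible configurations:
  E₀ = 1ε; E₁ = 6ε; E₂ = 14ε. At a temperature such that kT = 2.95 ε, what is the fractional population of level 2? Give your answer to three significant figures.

Eᵢ/kT = 0.33898, 2.0339, 4.7458.
Z = Σ e^(−Eᵢ/kT) = e^(−0.33898) + e^(−2.0339) + e^(−4.7458) = 0.71250 + 0.13082 + 0.0086881 = 0.85201.
P₂ = e^(−E₂/kT) / Z = 0.0086881/0.85201 = 0.0102.

0.0102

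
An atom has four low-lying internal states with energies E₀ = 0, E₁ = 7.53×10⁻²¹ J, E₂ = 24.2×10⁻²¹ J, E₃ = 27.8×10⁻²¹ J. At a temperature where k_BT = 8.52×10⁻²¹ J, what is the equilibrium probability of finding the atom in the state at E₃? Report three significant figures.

Eᵢ/kT = 0, 0.88380, 2.8404, 3.2629.
Z = Σ e^(−Eᵢ/kT) = e^(−0) + e^(−0.88380) + e^(−2.8404) + e^(−3.2629) = 1.0000 + 0.41321 + 0.058402 + 0.038277 = 1.5099.
P₃ = e^(−E₃/kT) / Z = 0.038277/1.5099 = 0.0254.

0.0254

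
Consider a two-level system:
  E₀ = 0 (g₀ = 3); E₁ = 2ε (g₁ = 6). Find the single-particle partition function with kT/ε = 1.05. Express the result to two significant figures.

Eᵢ/kT = 0, 1.905.
Z = Σ gᵢe^(−Eᵢ/kT) = 3·e^(−0) + 6·e^(−1.905) = 3.000 + 0.8929 = 3.893.

Z = 3.9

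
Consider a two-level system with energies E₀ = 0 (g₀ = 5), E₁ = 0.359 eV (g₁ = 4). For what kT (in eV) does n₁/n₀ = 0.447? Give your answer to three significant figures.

n₁/n₀ = (g₁/g₀) exp[−(E₁−E₀)/kT] = 0.447.
⇒ (E₁−E₀)/kT = ln((4/5)/0.447) = ln(1.7897) = 0.58205.
kT = 0.359 eV / 0.58205 = 0.617 eV.

0.617 eV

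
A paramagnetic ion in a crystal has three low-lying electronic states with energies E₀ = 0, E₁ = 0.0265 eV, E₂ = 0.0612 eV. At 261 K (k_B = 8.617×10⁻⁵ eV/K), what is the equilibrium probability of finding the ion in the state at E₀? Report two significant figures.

0.73

k_BT = 8.617×10⁻⁵ × 261 K = 0.02249 eV.
Eᵢ/kT = 0, 1.178, 2.721.
Z = Σ e^(−Eᵢ/kT) = e^(−0) + e^(−1.178) + e^(−2.721) = 1.000 + 0.3079 + 0.06581 = 1.374.
P₀ = e^(−E₀/kT) / Z = 1.000/1.374 = 0.73.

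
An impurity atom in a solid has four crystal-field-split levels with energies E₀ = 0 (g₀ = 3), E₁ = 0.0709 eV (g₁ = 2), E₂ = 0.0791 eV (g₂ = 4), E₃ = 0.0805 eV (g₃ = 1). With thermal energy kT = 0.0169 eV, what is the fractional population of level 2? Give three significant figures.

0.0121

Eᵢ/kT = 0, 4.1953, 4.6805, 4.7633.
Z = Σ gᵢe^(−Eᵢ/kT) = 3·e^(−0) + 2·e^(−4.1953) + 4·e^(−4.6805) + 1·e^(−4.7633) = 3.0000 + 0.030132 + 0.037098 + 0.0085374 = 3.0758.
P₂ = g₂ e^(−E₂/kT) / Z = 0.037098/3.0758 = 0.0121.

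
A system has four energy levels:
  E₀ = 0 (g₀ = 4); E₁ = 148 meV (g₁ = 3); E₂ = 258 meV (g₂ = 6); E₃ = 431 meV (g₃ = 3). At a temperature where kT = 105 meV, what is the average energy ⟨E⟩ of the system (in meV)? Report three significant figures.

Eᵢ/kT = 0, 1.4095, 2.4571, 4.1048.
Z = Σ gᵢe^(−Eᵢ/kT) = 4·e^(−0) + 3·e^(−1.4095) + 6·e^(−2.4571) + 3·e^(−4.1048) = 4.0000 + 0.73280 + 0.51410 + 0.049480 = 5.2964.
⟨E⟩ = Σ Eᵢ gᵢe^(−Eᵢ/kT) / Z = (0·4.0000 + 148·0.73280 + 258·0.51410 + 431·0.049480) / 5.2964 = 49.5 meV.

49.5 meV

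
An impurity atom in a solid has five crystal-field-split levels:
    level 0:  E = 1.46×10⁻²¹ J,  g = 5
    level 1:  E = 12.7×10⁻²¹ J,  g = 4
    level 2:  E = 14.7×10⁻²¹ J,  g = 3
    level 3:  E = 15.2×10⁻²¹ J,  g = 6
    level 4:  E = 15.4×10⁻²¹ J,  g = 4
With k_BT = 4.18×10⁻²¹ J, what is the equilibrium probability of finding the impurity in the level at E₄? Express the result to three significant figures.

0.0247

Eᵢ/kT = 0.34928, 3.0383, 3.5167, 3.6364, 3.6842.
Z = Σ gᵢe^(−Eᵢ/kT) = 5·e^(−0.34928) + 4·e^(−3.0383) + 3·e^(−3.5167) + 6·e^(−3.6364) + 4·e^(−3.6842) = 3.5260 + 0.19167 + 0.089092 + 0.15808 + 0.10047 = 4.0653.
P₄ = g₄ e^(−E₄/kT) / Z = 0.10047/4.0653 = 0.0247.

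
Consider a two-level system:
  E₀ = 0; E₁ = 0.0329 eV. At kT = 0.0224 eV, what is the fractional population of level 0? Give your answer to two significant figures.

0.81

Eᵢ/kT = 0, 1.469.
Z = Σ e^(−Eᵢ/kT) = e^(−0) + e^(−1.469) = 1.000 + 0.2302 = 1.230.
P₀ = e^(−E₀/kT) / Z = 1.000/1.230 = 0.81.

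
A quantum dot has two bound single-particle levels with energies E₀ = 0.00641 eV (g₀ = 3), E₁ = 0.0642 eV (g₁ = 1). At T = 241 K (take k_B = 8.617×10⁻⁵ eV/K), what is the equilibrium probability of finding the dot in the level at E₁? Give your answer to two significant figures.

0.020

k_BT = 8.617×10⁻⁵ × 241 K = 0.02077 eV.
Eᵢ/kT = 0.3086, 3.091.
Z = Σ gᵢe^(−Eᵢ/kT) = 3·e^(−0.3086) + 1·e^(−3.091) = 2.203 + 0.04546 = 2.248.
P₁ = g₁ e^(−E₁/kT) / Z = 0.04546/2.248 = 0.020.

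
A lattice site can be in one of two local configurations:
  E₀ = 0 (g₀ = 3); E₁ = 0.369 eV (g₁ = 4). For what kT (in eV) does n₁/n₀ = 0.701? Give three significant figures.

n₁/n₀ = (g₁/g₀) exp[−(E₁−E₀)/kT] = 0.701.
⇒ (E₁−E₀)/kT = ln((4/3)/0.701) = ln(1.9020) = 0.64291.
kT = 0.369 eV / 0.64291 = 0.574 eV.

0.574 eV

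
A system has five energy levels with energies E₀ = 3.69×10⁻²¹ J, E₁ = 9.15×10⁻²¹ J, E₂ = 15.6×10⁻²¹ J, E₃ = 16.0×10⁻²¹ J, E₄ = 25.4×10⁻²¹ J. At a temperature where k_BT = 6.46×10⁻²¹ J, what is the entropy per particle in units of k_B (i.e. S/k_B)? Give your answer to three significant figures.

1.17

Eᵢ/kT = 0.57121, 1.4164, 2.4149, 2.4768, 3.9319.
Z = Σ e^(−Eᵢ/kT) = e^(−0.57121) + e^(−1.4164) + e^(−2.4149) + e^(−2.4768) + e^(−3.9319) = 0.56484 + 0.24259 + 0.089376 + 0.084012 + 0.019606 = 1.0004.
⟨E⟩ = Σ EᵢPᵢ = 7.5374 ×10⁻²¹ J.
S/k_B = ln Z + ⟨E⟩/kT = ln(1.0004) + 7.5374/6.46 = 0.00039992 + 1.1668 = 1.17.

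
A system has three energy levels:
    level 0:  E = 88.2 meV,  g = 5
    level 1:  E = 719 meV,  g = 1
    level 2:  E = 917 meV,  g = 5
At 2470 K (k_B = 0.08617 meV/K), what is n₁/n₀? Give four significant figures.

k_BT = 0.08617 × 2470 K = 212.840 meV.
n₁/n₀ = (g₁/g₀) exp[−(E₁−E₀)/kT] = (1/5) × exp(−(630.8 meV)/(212.840 meV)) = (1/5) × exp(-2.96373) = 0.01033.

0.01033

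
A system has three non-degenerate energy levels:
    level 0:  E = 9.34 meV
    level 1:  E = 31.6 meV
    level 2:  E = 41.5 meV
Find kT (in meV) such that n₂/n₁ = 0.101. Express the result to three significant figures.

4.32 meV

n₂/n₁ = exp[−(E₂−E₁)/kT] = 0.101.
⇒ (E₂−E₁)/kT = ln(1/0.101) = ln(9.9010) = 2.2926.
kT = 9.9 meV / 2.2926 = 4.32 meV.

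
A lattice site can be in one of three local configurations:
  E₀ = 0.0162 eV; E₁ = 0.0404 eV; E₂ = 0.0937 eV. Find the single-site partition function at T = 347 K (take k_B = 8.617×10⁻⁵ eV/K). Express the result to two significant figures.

Z = 0.88

k_BT = 8.617×10⁻⁵ × 347 K = 0.02990 eV.
Eᵢ/kT = 0.5418, 1.351, 3.134.
Z = Σ e^(−Eᵢ/kT) = e^(−0.5418) + e^(−1.351) + e^(−3.134) = 0.5817 + 0.2590 + 0.04354 = 0.8842.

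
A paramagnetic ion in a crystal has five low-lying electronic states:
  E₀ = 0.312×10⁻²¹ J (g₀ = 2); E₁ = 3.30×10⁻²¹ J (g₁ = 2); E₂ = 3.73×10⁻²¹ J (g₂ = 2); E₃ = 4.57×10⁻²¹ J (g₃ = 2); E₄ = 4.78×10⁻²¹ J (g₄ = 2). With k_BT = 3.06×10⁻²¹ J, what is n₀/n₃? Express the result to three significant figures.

4.02

n₀/n₃ = (g₀/g₃) exp[−(E₀−E₃)/kT] = (2/2) × exp(−(-4.258 ×10⁻²¹ J)/(3.06 ×10⁻²¹ J)) = (2/2) × exp(1.3915) = 4.02.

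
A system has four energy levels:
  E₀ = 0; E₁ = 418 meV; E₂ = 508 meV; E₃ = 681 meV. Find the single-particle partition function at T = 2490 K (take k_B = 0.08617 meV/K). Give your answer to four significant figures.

Z = 1.278

k_BT = 0.08617 × 2490 K = 214.563 meV.
Eᵢ/kT = 0, 1.94815, 2.36760, 3.17389.
Z = Σ e^(−Eᵢ/kT) = e^(−0) + e^(−1.94815) + e^(−2.36760) + e^(−3.17389) = 1.00000 + 0.142538 + 0.0937053 + 0.0418405 = 1.27808.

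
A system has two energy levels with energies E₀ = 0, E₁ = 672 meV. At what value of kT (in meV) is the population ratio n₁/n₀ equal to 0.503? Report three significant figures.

n₁/n₀ = exp[−(E₁−E₀)/kT] = 0.503.
⇒ (E₁−E₀)/kT = ln(1/0.503) = ln(1.9881) = 0.68718.
kT = 672 meV / 0.68718 = 978 meV.

978 meV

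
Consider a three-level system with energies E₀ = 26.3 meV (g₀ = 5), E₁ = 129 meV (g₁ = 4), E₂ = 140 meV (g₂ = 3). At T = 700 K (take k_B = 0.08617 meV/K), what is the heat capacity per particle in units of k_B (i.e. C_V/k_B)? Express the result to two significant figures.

0.49

k_BT = 0.08617 × 700 K = 60.32 meV.
Eᵢ/kT = 0.4360, 2.139, 2.321.
Z = Σ gᵢe^(−Eᵢ/kT) = 5·e^(−0.4360) + 4·e^(−2.139) + 3·e^(−2.321) = 3.233 + 0.4711 + 0.2945 = 3.999.
⟨E⟩ = 46.77 meV, ⟨E²⟩ = 3963 meV².
C_V/k_B = (⟨E²⟩ − ⟨E⟩²)/(kT)² = (3963 − 2187)/3639 = 0.49.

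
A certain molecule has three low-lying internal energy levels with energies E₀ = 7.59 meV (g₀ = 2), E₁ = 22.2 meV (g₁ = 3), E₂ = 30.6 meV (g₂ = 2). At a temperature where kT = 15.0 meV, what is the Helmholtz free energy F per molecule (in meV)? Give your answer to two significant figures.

-11 meV

Eᵢ/kT = 0.5060, 1.480, 2.040.
Z = Σ gᵢe^(−Eᵢ/kT) = 2·e^(−0.5060) + 3·e^(−1.480) + 2·e^(−2.040) = 1.206 + 0.6829 + 0.2601 = 2.149.
F = −kT ln Z = −15.0 × ln(2.149) = −15.0 × 0.7650 = -11 meV.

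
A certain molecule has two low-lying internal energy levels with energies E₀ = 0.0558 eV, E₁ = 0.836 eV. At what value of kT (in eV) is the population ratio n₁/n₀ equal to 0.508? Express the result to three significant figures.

n₁/n₀ = exp[−(E₁−E₀)/kT] = 0.508.
⇒ (E₁−E₀)/kT = ln(1/0.508) = ln(1.9685) = 0.67727.
kT = 0.7802 eV / 0.67727 = 1.15 eV.

1.15 eV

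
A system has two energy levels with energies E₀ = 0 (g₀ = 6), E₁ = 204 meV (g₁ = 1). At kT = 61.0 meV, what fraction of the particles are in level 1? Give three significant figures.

Eᵢ/kT = 0, 3.3443.
Z = Σ gᵢe^(−Eᵢ/kT) = 6·e^(−0) + 1·e^(−3.3443) = 6.0000 + 0.035285 = 6.0353.
P₁ = g₁ e^(−E₁/kT) / Z = 0.035285/6.0353 = 0.00585.

0.00585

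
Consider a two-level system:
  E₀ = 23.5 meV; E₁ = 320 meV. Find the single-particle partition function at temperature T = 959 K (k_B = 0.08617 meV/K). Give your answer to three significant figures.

Z = 0.773

k_BT = 0.08617 × 959 K = 82.637 meV.
Eᵢ/kT = 0.28438, 3.8724.
Z = Σ e^(−Eᵢ/kT) = e^(−0.28438) + e^(−3.8724) = 0.75248 + 0.020808 = 0.77329.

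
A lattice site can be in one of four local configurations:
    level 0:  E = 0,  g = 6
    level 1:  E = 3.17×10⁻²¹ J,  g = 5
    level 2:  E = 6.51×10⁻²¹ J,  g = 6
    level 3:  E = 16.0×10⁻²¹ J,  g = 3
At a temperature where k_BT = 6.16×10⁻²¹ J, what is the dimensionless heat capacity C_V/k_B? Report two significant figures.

Eᵢ/kT = 0, 0.5146, 1.057, 2.597.
Z = Σ gᵢe^(−Eᵢ/kT) = 6·e^(−0) + 5·e^(−0.5146) + 6·e^(−1.057) + 3·e^(−2.597) = 6.000 + 2.989 + 2.085 + 0.2235 = 11.30.
⟨E⟩ = 2.356, ⟨E²⟩ = 15.54.
C_V/k_B = (⟨E²⟩ − ⟨E⟩²)/(kT)² = (15.54 − 5.551)/37.95 = 0.26.

0.26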